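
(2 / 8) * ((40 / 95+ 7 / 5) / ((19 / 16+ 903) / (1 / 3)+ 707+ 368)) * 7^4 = 1661492 / 5757095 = 0.29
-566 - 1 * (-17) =-549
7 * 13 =91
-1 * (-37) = 37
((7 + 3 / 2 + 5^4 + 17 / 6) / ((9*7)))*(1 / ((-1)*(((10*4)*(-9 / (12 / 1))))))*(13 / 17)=24817 / 96390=0.26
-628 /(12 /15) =-785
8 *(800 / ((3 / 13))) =83200 / 3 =27733.33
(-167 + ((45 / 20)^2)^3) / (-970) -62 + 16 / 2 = -53.96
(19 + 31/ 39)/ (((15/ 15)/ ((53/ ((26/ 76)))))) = 1554808/ 507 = 3066.68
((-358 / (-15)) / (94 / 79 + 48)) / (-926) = -14141 / 26988270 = -0.00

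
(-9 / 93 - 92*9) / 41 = -25671 / 1271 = -20.20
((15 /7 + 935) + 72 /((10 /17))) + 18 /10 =1061.34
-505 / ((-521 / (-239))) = -120695 / 521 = -231.66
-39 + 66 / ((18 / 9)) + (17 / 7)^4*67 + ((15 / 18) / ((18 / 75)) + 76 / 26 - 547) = 2004682265 / 1123668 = 1784.05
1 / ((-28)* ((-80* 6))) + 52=698881 / 13440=52.00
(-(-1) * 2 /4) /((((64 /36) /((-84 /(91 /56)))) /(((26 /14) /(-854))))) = 27 /854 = 0.03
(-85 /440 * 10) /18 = -85 /792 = -0.11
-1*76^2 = -5776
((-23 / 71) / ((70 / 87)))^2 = 4004001 / 24700900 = 0.16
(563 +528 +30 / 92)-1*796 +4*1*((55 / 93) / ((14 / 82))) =309.18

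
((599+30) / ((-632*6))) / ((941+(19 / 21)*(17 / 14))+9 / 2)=-30821 / 175885600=-0.00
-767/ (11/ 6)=-4602/ 11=-418.36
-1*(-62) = 62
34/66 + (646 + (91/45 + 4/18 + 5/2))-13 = 631877/990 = 638.26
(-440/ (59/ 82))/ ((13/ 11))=-396880/ 767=-517.44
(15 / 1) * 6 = 90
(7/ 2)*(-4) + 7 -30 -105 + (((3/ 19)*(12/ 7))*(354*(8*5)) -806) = 383676/ 133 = 2884.78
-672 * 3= -2016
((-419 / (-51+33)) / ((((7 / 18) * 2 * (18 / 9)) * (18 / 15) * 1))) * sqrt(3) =21.60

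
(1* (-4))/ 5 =-4/ 5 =-0.80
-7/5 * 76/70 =-38/25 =-1.52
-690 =-690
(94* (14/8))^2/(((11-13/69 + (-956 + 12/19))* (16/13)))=-263535909/11321728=-23.28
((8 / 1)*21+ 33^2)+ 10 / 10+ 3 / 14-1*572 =686.21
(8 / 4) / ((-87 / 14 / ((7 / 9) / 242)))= -98 / 94743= -0.00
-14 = -14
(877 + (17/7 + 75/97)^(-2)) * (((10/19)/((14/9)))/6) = 62181076395/1257189416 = 49.46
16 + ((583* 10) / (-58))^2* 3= 30327.15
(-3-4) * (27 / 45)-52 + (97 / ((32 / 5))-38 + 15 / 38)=-239093 / 3040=-78.65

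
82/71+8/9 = 1306/639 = 2.04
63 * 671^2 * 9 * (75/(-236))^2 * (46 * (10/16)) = 165138549778125/222784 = 741249595.03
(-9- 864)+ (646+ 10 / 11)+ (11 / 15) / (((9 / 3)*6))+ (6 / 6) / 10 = -335536 / 1485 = -225.95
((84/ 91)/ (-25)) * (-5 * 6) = 72/ 65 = 1.11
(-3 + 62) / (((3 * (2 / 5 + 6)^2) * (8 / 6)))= 1475 / 4096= 0.36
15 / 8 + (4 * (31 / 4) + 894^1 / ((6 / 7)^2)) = 29993 / 24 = 1249.71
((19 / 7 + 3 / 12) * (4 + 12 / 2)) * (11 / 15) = 913 / 42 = 21.74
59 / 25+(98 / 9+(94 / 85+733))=2858632 / 3825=747.35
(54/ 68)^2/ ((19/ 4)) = 729/ 5491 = 0.13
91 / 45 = 2.02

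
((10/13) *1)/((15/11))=22/39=0.56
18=18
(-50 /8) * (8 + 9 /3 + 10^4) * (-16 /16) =250275 /4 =62568.75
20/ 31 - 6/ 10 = 0.05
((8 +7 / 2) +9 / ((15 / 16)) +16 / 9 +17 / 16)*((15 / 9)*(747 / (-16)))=-1430671 / 768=-1862.85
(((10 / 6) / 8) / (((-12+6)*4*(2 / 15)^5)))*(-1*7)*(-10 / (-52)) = 14765625 / 53248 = 277.30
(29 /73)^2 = 841 /5329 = 0.16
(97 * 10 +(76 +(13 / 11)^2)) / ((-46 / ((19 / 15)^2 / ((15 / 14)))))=-34.10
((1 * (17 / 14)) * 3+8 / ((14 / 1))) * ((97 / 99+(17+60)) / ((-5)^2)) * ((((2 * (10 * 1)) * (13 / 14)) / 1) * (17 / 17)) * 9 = 1184248 / 539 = 2197.12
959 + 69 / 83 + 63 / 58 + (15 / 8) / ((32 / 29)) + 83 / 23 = 966.23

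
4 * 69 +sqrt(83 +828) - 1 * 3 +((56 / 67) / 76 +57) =sqrt(911) +420104 / 1273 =360.19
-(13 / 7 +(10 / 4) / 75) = -397 / 210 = -1.89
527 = 527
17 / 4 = 4.25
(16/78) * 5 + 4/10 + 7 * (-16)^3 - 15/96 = -178905359/6240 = -28670.73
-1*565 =-565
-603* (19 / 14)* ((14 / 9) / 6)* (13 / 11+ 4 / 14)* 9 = -431547 / 154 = -2802.25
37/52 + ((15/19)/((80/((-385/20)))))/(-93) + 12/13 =802041/490048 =1.64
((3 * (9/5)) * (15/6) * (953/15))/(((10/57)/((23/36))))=1249383/400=3123.46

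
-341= -341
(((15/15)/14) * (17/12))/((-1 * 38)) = -17/6384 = -0.00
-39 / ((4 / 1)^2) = -39 / 16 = -2.44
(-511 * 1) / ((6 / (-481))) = 245791 / 6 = 40965.17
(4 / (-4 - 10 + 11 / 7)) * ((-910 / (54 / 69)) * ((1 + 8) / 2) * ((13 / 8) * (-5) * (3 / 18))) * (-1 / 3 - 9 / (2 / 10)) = 80946775 / 783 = 103380.30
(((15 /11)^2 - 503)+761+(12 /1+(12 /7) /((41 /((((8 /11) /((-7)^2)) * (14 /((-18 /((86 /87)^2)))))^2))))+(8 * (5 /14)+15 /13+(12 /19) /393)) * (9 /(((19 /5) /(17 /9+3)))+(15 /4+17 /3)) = 56235892491099355884527099 /9709060827564001041138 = 5792.10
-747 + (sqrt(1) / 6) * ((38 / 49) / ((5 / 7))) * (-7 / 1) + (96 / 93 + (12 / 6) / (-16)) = -2780177 / 3720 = -747.36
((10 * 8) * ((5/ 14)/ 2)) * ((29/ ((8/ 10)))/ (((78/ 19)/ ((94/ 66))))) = 3237125/ 18018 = 179.66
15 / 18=5 / 6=0.83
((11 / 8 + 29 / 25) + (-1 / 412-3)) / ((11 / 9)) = -86661 / 226600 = -0.38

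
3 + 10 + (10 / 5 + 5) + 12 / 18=62 / 3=20.67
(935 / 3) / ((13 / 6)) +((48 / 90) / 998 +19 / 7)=99827809 / 681135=146.56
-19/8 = -2.38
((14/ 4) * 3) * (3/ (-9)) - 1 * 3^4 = -84.50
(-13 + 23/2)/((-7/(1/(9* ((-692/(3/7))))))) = -1/67816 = -0.00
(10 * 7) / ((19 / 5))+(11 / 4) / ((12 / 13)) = 19517 / 912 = 21.40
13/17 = 0.76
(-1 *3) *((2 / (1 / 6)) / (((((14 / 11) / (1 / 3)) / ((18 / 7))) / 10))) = -11880 / 49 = -242.45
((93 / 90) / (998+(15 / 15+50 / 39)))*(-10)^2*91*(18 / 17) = 943020 / 94741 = 9.95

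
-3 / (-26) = 0.12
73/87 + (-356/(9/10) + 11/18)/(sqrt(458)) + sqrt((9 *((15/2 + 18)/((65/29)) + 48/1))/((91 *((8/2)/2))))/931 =-7109 *sqrt(458)/8244 + 3 *sqrt(270165)/847210 + 73/87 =-17.61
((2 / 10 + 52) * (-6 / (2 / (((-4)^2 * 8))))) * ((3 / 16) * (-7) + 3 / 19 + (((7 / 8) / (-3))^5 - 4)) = 22624605809 / 218880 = 103365.34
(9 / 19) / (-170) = -9 / 3230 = -0.00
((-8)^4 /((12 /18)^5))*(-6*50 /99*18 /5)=-3732480 /11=-339316.36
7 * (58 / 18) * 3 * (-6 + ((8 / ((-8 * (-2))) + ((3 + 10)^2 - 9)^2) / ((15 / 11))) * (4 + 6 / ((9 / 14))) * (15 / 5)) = 50813742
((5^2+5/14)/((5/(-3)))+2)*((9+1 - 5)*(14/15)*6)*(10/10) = -370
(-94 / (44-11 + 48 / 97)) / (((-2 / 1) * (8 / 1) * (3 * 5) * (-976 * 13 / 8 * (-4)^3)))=4559 / 39574379520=0.00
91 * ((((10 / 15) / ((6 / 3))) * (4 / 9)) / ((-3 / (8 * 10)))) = -29120 / 81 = -359.51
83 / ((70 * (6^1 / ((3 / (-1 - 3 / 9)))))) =-249 / 560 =-0.44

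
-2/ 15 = -0.13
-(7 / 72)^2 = -49 / 5184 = -0.01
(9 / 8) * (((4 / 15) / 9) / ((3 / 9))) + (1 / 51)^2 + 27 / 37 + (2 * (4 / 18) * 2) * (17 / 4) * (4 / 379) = 0.87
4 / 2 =2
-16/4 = -4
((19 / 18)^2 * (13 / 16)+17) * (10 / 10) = 92821 / 5184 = 17.91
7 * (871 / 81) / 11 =6097 / 891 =6.84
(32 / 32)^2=1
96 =96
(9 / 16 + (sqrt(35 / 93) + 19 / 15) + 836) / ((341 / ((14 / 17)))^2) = 196 * sqrt(3255) / 3125284437 + 9852871 / 2016312540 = 0.00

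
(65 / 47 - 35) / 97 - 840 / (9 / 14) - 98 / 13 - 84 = -248663890 / 177801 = -1398.55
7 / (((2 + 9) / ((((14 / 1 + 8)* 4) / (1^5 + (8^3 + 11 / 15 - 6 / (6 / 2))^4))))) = 1417500 / 1722312103939433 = 0.00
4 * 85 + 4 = 344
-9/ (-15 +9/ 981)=981/ 1634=0.60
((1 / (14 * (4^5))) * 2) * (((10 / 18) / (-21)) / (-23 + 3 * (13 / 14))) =5 / 27385344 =0.00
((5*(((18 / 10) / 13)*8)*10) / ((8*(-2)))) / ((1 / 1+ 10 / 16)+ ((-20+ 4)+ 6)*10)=360 / 10231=0.04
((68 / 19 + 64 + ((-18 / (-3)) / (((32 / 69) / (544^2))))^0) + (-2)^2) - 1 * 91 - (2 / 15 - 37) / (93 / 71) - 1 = 231242 / 26505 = 8.72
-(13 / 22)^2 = -169 / 484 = -0.35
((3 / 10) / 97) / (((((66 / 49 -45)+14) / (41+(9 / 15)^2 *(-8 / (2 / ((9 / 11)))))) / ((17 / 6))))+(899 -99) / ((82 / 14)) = 4340608790497 / 31782195500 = 136.57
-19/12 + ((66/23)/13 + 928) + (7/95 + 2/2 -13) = 311788421/340860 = 914.71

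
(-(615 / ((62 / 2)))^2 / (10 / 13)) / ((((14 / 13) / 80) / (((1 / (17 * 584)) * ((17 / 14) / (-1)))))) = 63920025 / 13749988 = 4.65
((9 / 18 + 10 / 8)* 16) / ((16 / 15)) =105 / 4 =26.25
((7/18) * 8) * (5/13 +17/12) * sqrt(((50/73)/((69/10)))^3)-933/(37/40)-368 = -1376.47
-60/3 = -20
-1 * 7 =-7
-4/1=-4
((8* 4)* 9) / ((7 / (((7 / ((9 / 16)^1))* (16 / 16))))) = 512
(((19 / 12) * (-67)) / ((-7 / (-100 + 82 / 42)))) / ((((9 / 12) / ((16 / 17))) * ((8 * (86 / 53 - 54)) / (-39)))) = -1805942723 / 10405836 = -173.55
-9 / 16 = -0.56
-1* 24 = -24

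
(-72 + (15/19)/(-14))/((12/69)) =-440841/1064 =-414.32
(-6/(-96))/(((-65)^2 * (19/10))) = 1/128440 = 0.00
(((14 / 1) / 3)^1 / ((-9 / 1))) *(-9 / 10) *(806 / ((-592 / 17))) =-47957 / 4440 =-10.80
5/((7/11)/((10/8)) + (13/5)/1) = 275/171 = 1.61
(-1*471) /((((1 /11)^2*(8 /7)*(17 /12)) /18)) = -10771299 /17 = -633605.82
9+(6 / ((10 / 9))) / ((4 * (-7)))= 1233 / 140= 8.81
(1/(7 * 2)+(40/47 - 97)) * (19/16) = -1201161/10528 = -114.09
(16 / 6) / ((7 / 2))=16 / 21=0.76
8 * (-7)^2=392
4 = 4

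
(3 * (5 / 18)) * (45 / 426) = 25 / 284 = 0.09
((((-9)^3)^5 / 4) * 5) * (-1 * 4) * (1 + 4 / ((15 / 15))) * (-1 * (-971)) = 4998007231597604475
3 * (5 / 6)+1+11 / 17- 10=-199 / 34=-5.85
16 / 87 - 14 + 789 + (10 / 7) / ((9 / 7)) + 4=203657 / 261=780.30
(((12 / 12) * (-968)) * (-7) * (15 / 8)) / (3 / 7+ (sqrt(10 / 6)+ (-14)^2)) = 64.26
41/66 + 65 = 4331/66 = 65.62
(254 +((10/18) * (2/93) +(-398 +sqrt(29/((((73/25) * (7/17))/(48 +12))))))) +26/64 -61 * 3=-8747167/26784 +10 * sqrt(3778845)/511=-288.54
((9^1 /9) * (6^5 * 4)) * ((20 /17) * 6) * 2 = 7464960 /17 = 439115.29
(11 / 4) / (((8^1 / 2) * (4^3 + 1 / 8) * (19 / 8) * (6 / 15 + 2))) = 55 / 29241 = 0.00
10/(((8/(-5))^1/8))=-50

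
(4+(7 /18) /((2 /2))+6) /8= 187 /144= 1.30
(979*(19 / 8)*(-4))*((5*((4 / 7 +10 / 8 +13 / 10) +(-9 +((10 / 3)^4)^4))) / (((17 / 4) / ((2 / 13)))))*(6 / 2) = -26041399341013976824817 / 22197759129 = -1173154424718.15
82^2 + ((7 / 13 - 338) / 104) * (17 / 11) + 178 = 102571965 / 14872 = 6896.99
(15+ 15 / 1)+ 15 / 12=125 / 4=31.25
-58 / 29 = -2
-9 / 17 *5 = -45 / 17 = -2.65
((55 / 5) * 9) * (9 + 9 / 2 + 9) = 4455 / 2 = 2227.50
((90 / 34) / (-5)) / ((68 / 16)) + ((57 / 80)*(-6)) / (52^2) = -3943179 / 31258240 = -0.13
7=7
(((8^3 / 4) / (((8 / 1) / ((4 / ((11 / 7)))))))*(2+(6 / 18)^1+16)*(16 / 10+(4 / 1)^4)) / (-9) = -577024 / 27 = -21371.26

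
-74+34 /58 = -73.41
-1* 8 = -8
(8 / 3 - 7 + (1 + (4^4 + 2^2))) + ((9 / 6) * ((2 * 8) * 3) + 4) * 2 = 1226 / 3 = 408.67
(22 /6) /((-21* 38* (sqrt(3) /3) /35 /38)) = -55* sqrt(3) /9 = -10.58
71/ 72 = 0.99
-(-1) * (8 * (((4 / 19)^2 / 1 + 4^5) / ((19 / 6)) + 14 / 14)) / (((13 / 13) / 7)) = 124596584 / 6859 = 18165.42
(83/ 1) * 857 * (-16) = -1138096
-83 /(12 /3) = -83 /4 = -20.75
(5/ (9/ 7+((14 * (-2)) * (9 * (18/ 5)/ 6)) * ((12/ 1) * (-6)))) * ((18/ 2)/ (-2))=-175/ 84682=-0.00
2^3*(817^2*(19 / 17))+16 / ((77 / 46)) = 7812303768 / 1309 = 5968146.50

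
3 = 3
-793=-793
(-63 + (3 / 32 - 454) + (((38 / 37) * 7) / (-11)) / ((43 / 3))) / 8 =-289509577 / 4480256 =-64.62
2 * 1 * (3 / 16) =3 / 8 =0.38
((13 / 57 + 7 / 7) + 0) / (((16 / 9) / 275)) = 28875 / 152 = 189.97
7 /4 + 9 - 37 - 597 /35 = -6063 /140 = -43.31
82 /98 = 41 /49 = 0.84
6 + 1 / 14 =85 / 14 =6.07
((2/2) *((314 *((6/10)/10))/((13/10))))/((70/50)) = 942/91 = 10.35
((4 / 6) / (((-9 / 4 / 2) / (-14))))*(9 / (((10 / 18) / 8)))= 5376 / 5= 1075.20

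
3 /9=1 /3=0.33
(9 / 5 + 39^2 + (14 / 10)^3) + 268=224193 / 125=1793.54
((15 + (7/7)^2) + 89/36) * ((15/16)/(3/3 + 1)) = 3325/384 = 8.66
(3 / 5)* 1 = 3 / 5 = 0.60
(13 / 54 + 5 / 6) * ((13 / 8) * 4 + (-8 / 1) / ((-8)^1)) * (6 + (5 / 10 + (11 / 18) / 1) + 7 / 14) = 61.31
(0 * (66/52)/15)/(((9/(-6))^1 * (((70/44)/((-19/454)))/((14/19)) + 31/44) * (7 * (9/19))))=0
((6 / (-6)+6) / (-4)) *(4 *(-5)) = 25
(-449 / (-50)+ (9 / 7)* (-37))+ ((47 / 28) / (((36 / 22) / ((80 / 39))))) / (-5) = -4792657 / 122850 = -39.01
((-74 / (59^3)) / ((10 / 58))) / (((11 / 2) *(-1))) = 4292 / 11295845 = 0.00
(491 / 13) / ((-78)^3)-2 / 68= -0.03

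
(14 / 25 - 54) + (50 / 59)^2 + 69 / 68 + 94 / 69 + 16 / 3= -6126378949 / 136107100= -45.01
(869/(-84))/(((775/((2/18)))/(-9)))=869/65100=0.01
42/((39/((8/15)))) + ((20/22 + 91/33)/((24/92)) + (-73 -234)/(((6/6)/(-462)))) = 165962897/1170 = 141848.63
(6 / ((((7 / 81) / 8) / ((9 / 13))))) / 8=4374 / 91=48.07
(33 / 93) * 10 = 110 / 31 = 3.55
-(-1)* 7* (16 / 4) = 28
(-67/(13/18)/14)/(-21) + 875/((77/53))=4222336/7007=602.59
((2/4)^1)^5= 1/32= 0.03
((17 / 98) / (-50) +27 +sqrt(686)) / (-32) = -132283 / 156800-7 * sqrt(14) / 32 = -1.66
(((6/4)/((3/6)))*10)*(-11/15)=-22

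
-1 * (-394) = 394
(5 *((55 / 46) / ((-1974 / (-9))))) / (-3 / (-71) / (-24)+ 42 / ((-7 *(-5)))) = 585750 / 25750501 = 0.02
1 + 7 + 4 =12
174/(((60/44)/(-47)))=-29986/5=-5997.20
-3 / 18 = -1 / 6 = -0.17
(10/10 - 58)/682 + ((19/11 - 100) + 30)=-46619/682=-68.36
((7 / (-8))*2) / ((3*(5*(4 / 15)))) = -7 / 16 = -0.44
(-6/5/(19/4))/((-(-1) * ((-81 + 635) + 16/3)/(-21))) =756/79705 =0.01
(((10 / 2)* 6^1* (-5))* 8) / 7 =-171.43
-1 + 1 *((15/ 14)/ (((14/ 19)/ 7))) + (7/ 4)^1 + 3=195/ 14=13.93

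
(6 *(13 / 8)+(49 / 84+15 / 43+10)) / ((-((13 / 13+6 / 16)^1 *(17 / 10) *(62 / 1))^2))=-4268800 / 4335071961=-0.00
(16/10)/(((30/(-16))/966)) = -20608/25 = -824.32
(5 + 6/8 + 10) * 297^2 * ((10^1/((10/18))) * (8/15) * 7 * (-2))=-933604056/5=-186720811.20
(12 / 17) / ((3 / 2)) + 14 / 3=262 / 51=5.14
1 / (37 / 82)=82 / 37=2.22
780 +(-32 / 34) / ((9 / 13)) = 119132 / 153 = 778.64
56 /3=18.67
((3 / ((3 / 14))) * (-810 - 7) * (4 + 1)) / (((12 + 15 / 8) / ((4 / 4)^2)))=-457520 / 111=-4121.80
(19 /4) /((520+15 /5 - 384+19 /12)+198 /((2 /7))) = 57 /10003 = 0.01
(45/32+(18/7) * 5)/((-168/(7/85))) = -213/30464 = -0.01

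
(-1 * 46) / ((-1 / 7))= 322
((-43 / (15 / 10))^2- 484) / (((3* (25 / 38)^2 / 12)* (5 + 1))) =520.27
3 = 3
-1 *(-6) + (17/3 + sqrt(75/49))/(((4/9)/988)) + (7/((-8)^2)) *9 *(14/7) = 11115 *sqrt(3)/7 + 403359/32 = 15355.22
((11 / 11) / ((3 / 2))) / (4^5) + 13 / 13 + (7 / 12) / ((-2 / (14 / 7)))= 641 / 1536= 0.42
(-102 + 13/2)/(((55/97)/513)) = -9504351/110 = -86403.19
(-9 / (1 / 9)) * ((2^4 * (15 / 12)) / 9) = -180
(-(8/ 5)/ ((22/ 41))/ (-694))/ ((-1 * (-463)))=82/ 8836355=0.00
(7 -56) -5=-54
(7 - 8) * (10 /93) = -10 /93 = -0.11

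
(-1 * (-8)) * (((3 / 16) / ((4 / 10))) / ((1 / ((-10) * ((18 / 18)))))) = -75 / 2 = -37.50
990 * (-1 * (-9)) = 8910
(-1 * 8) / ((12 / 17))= -34 / 3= -11.33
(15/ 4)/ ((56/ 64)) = 30/ 7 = 4.29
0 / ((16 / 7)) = 0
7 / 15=0.47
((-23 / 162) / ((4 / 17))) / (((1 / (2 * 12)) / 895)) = -349945 / 27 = -12960.93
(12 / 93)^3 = 64 / 29791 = 0.00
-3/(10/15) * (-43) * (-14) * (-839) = 2272851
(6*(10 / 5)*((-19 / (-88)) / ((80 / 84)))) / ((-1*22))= -1197 / 9680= -0.12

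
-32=-32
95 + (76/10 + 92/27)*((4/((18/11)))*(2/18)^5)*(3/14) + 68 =27286854491/167403915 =163.00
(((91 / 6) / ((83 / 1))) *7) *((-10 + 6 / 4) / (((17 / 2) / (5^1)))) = -6.40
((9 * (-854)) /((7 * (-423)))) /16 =0.16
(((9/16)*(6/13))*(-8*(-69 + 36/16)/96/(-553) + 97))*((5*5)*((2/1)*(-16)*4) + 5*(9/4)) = -295539842295/3680768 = -80292.98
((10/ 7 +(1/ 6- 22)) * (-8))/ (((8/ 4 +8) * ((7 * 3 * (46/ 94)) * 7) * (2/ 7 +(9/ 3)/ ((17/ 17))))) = 80558/ 1166445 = 0.07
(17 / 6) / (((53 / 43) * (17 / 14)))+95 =15406 / 159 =96.89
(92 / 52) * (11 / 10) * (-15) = -759 / 26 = -29.19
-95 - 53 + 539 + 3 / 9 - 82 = 928 / 3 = 309.33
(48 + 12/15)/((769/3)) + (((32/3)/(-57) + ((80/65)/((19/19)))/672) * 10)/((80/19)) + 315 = 15858655213/50384880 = 314.75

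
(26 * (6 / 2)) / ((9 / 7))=182 / 3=60.67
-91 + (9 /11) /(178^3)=-5645391743 /62037272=-91.00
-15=-15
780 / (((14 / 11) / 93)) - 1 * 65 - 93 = 397864 / 7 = 56837.71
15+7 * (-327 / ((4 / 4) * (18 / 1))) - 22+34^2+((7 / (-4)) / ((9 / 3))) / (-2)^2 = 16347 / 16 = 1021.69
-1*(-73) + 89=162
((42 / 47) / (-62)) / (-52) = 21 / 75764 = 0.00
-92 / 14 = -6.57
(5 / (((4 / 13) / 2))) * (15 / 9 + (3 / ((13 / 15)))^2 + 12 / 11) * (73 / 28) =7501115 / 6006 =1248.94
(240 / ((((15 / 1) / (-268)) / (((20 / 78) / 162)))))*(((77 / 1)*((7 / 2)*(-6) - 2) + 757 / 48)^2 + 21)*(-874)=18274992271.94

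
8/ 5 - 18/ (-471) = 1286/ 785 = 1.64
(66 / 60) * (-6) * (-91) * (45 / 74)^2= 222.10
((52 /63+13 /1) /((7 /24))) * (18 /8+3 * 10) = 74906 /49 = 1528.69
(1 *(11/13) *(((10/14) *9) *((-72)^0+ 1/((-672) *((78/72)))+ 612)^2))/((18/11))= 120486152427245/96457088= 1249116.63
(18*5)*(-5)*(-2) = 900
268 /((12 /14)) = 938 /3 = 312.67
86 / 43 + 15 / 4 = 23 / 4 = 5.75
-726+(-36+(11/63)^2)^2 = 8944624483/15752961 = 567.81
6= 6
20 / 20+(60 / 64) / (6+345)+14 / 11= 46855 / 20592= 2.28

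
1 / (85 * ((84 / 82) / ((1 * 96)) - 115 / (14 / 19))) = -4592 / 60913635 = -0.00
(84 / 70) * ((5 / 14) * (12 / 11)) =36 / 77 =0.47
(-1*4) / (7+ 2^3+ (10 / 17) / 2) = -0.26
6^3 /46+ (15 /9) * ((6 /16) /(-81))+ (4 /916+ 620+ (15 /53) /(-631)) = 71303261607235 /114141494088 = 624.69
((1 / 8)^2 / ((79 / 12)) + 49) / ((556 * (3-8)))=-61939 / 3513920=-0.02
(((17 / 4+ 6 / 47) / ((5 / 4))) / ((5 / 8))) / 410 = 3292 / 240875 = 0.01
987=987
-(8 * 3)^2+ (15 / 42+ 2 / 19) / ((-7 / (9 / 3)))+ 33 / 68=-36447231 / 63308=-575.71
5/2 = 2.50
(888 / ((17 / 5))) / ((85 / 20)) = 17760 / 289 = 61.45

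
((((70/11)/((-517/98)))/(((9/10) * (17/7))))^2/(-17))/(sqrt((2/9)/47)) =-115296020000 * sqrt(94)/4290194529819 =-0.26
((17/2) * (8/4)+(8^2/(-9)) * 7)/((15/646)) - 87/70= -2670329/1890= -1412.87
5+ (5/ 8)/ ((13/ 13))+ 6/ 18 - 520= -12337/ 24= -514.04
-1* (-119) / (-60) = -119 / 60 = -1.98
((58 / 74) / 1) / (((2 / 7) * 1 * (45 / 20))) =1.22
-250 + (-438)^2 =191594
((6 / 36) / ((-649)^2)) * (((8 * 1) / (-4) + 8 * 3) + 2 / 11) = 122 / 13899633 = 0.00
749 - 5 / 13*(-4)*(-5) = 9637 / 13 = 741.31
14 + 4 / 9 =130 / 9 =14.44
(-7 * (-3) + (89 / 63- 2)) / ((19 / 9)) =1286 / 133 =9.67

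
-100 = -100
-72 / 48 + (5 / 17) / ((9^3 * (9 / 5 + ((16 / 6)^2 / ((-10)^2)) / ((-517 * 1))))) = -864774089 / 576602226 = -1.50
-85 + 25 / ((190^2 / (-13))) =-122753 / 1444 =-85.01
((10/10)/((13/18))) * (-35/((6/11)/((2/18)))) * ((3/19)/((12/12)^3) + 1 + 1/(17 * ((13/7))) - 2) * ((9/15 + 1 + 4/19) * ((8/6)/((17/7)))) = 1261941296/158684409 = 7.95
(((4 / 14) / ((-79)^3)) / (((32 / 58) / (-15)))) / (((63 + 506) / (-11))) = -4785 / 15710194696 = -0.00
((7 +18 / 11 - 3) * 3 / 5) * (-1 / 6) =-31 / 55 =-0.56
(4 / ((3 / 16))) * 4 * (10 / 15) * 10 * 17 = 87040 / 9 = 9671.11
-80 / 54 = -40 / 27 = -1.48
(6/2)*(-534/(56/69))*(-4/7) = 55269/49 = 1127.94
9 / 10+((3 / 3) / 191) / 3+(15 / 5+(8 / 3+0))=37637 / 5730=6.57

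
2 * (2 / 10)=2 / 5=0.40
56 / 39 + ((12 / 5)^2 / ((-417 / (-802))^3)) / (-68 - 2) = 77946971768 / 91646748375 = 0.85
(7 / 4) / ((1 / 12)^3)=3024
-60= -60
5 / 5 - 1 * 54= -53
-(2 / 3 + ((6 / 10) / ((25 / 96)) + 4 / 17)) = -20438 / 6375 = -3.21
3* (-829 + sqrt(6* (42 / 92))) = -2487 + 9* sqrt(161) / 23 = -2482.03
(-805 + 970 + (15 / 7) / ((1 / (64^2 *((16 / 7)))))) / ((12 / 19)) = 6277125 / 196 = 32026.15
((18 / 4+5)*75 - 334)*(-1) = -757 / 2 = -378.50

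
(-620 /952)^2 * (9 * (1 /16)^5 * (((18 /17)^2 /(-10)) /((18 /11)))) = -4281255 /17165310754816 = -0.00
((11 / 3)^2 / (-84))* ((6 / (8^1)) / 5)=-121 / 5040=-0.02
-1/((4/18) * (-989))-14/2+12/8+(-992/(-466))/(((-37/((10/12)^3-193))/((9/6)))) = 11.11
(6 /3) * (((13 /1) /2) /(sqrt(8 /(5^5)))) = 325 * sqrt(10) /4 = 256.94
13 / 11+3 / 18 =89 / 66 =1.35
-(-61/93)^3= 226981/804357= 0.28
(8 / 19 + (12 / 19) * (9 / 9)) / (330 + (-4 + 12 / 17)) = 170 / 52763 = 0.00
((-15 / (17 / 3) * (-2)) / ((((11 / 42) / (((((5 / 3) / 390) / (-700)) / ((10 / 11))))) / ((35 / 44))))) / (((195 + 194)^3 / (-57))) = 1197 / 11447845243120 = 0.00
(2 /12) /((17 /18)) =0.18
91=91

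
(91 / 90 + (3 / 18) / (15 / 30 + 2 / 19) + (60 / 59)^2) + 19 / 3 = 62357813 / 7205670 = 8.65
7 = 7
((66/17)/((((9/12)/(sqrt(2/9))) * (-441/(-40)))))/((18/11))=19360 * sqrt(2)/202419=0.14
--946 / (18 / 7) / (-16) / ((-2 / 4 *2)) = 3311 / 144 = 22.99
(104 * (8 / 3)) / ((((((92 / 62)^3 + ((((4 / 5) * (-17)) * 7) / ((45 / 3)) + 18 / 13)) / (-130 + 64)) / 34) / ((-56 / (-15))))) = 33742821432320 / 24613129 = 1370927.74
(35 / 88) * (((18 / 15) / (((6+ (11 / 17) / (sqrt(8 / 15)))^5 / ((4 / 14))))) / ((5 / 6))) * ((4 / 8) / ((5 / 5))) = 11609648372089297408 / 809714459182202165883445 - 73003184043757888 * sqrt(30) / 44166243228120118139097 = 0.00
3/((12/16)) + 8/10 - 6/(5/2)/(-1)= 36/5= 7.20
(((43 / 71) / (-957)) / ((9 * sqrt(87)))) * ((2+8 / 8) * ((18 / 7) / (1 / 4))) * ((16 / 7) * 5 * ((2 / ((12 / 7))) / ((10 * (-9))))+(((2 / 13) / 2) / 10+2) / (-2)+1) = 8342 * sqrt(87) / 2200648905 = 0.00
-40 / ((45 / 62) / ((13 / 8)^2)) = -5239 / 36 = -145.53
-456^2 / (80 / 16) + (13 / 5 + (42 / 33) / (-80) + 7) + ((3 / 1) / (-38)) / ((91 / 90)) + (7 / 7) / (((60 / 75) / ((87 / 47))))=-1486557651863 / 35755720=-41575.38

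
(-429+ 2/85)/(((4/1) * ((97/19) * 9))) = -692797/296820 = -2.33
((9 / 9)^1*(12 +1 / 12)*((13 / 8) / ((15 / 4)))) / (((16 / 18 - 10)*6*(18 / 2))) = -377 / 35424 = -0.01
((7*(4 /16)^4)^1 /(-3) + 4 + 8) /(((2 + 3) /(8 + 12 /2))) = 64463 /1920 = 33.57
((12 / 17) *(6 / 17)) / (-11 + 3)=-9 / 289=-0.03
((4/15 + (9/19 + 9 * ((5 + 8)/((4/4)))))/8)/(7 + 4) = 8389/6270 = 1.34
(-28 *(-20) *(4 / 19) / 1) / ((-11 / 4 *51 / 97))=-869120 / 10659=-81.54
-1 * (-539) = 539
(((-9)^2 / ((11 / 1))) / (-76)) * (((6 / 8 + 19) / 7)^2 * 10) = -2527605 / 327712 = -7.71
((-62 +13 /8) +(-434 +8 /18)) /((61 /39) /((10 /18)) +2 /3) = -2311595 /16296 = -141.85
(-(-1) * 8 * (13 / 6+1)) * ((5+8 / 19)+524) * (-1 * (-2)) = 26824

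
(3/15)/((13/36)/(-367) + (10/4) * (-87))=-13212/14368115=-0.00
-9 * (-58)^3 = 1756008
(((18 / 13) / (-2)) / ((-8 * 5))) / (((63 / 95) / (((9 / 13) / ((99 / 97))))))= 1843 / 104104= 0.02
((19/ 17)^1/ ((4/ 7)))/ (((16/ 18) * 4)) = 1197/ 2176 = 0.55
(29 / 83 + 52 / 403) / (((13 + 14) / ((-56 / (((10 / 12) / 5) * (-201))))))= 137872 / 4654557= 0.03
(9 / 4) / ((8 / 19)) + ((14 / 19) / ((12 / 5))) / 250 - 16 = -485869 / 45600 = -10.66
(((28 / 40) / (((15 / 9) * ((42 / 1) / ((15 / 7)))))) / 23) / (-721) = -3 / 2321620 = -0.00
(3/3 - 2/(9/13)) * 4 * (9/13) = -68/13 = -5.23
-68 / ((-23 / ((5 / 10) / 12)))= 17 / 138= 0.12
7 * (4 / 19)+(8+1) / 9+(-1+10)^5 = 1121978 / 19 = 59051.47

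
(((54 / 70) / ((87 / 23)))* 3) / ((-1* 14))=-621 / 14210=-0.04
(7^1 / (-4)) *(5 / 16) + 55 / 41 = 2085 / 2624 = 0.79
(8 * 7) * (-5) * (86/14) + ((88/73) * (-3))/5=-628064/365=-1720.72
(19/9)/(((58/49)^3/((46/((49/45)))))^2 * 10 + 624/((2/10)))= 2607390668295/3853467979910672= 0.00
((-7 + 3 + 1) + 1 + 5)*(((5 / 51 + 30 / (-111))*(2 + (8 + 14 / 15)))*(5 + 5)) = -106600 / 1887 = -56.49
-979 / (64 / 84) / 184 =-20559 / 2944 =-6.98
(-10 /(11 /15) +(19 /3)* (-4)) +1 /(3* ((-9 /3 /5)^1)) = -3913 /99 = -39.53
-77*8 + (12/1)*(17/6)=-582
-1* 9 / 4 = -9 / 4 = -2.25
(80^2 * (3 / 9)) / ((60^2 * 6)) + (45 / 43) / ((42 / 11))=18181 / 48762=0.37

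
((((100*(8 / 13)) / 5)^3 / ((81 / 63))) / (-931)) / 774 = -2048000 / 1017736083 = -0.00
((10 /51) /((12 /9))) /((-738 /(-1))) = 5 /25092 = 0.00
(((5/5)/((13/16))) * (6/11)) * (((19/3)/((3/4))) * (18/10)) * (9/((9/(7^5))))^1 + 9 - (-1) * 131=171641.92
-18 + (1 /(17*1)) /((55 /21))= -16809 /935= -17.98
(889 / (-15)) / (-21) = 127 / 45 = 2.82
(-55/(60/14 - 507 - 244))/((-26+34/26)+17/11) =-0.00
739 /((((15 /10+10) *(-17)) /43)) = -63554 /391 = -162.54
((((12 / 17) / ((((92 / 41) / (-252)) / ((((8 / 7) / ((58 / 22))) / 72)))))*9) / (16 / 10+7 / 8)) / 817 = -19680 / 9263963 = -0.00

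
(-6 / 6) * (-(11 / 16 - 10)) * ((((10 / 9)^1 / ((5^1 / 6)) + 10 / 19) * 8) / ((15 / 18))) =-15794 / 95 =-166.25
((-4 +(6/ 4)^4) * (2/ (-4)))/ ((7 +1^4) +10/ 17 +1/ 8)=-289/ 4740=-0.06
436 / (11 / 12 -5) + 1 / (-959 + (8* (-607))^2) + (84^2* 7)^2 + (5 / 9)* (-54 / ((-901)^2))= 2288224128653635440528667 / 937962240870473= 2439569557.22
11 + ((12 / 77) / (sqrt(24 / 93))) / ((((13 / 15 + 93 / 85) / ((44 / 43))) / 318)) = 11 + 48654 * sqrt(62) / 7525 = 61.91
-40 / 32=-5 / 4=-1.25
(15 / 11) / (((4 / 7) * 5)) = 21 / 44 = 0.48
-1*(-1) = 1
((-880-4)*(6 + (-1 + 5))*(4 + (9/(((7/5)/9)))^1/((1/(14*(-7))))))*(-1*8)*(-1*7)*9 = 25244069760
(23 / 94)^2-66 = -582647 / 8836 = -65.94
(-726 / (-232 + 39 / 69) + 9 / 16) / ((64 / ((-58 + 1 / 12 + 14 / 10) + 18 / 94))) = -3336371185 / 1024741376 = -3.26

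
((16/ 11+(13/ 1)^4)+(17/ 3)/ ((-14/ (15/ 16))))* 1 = 70376953/ 2464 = 28562.08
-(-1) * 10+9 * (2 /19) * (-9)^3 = -12932 /19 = -680.63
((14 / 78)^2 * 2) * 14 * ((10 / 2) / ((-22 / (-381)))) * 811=353279710 / 5577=63345.83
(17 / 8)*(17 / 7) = 289 / 56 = 5.16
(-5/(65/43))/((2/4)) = -86/13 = -6.62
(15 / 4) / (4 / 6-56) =-45 / 664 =-0.07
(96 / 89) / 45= 32 / 1335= 0.02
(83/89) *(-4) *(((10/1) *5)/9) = -16600/801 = -20.72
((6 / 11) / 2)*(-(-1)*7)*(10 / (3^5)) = 70 / 891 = 0.08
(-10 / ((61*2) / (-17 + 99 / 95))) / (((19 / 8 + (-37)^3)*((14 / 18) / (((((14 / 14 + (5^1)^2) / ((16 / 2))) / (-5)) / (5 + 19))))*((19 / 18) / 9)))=2394522 / 312305675675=0.00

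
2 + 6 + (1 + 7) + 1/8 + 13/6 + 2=487/24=20.29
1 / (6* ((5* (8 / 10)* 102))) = 1 / 2448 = 0.00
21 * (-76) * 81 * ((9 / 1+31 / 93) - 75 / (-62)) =-42251706 / 31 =-1362958.26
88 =88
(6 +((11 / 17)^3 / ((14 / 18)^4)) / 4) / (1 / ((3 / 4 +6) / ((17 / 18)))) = 70916974929 / 1604271368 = 44.21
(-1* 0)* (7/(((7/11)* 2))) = 0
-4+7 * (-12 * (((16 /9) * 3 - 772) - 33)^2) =-161145640 /3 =-53715213.33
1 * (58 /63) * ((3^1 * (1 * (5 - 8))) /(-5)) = 58 /35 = 1.66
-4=-4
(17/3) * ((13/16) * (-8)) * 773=-170833/6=-28472.17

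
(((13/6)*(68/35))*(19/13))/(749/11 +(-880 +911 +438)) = 3553/310170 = 0.01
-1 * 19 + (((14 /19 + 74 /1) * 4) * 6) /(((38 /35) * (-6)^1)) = -106259 /361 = -294.35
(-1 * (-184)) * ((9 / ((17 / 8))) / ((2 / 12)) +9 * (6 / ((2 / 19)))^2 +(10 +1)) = 91579744 / 17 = 5387043.76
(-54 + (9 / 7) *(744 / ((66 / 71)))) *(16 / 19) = 1201248 / 1463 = 821.09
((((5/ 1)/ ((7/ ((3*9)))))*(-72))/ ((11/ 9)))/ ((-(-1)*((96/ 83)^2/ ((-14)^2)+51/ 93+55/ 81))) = -5296387064220/ 5753815903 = -920.50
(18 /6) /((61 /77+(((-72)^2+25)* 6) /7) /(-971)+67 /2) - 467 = -2017775491 /4321679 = -466.90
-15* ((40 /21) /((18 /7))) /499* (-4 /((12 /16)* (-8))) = -200 /13473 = -0.01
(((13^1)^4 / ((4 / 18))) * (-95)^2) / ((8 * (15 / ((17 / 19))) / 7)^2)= 404452321 / 128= 3159783.76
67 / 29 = 2.31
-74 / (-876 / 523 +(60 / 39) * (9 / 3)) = -251563 / 9996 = -25.17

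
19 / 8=2.38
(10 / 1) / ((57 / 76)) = 40 / 3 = 13.33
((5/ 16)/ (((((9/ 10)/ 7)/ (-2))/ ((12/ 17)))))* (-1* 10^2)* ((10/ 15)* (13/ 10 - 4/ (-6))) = 206500/ 459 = 449.89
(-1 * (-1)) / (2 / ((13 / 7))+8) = 0.11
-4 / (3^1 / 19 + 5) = -38 / 49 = -0.78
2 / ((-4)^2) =1 / 8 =0.12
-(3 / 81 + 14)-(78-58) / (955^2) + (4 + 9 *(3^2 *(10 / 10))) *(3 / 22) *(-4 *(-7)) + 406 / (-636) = 1779420660317 / 5742474210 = 309.87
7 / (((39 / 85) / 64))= 38080 / 39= 976.41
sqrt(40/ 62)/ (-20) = -sqrt(155)/ 310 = -0.04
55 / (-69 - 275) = -0.16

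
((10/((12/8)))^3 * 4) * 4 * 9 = 128000/3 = 42666.67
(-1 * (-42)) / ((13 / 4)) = 168 / 13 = 12.92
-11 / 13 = -0.85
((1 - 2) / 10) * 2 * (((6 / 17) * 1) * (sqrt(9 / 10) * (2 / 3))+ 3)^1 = -3 / 5 - 6 * sqrt(10) / 425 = -0.64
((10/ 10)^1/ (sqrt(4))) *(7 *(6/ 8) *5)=105/ 8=13.12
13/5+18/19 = 337/95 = 3.55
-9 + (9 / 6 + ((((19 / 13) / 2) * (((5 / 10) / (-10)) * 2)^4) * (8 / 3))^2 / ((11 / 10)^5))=-7.50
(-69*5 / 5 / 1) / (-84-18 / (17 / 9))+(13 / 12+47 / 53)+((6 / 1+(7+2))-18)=-929 / 3180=-0.29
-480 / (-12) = 40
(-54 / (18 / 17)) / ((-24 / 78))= 663 / 4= 165.75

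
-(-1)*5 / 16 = 5 / 16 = 0.31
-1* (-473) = 473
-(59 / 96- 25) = 2341 / 96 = 24.39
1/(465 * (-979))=-1/455235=-0.00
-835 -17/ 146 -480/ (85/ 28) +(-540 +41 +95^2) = 7532.77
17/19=0.89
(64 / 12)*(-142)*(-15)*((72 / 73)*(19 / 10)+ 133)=111848288 / 73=1532168.33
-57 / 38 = -3 / 2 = -1.50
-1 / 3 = -0.33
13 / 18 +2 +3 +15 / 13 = 1609 / 234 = 6.88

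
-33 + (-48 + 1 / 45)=-3644 / 45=-80.98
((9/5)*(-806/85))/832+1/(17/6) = 4521/13600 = 0.33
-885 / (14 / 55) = -48675 / 14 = -3476.79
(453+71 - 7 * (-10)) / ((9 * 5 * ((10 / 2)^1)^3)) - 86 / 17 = -52628 / 10625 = -4.95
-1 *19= -19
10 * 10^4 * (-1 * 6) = -600000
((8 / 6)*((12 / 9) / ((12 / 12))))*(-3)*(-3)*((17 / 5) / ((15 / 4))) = 1088 / 75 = 14.51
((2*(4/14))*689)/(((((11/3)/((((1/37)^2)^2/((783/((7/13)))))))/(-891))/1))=-1908/54350669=-0.00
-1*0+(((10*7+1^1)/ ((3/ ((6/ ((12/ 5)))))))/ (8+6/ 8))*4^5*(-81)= -560859.43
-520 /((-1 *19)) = 27.37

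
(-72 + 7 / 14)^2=20449 / 4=5112.25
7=7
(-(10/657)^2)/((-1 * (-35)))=-20/3021543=-0.00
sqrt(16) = 4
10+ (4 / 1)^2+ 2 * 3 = 32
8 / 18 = 4 / 9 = 0.44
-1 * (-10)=10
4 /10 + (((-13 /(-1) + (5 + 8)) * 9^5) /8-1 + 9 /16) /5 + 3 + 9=3071533 /80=38394.16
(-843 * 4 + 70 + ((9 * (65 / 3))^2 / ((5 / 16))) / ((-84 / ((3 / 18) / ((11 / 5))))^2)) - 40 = -713308723 / 213444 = -3341.90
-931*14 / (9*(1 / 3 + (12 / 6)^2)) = -13034 / 39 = -334.21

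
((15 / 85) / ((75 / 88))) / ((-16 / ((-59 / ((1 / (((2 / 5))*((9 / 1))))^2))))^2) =251227251 / 531250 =472.90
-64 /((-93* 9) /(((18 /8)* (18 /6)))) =16 /31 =0.52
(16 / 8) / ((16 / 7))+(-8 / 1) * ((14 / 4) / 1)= -217 / 8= -27.12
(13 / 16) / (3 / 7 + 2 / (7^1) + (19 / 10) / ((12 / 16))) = 1365 / 5456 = 0.25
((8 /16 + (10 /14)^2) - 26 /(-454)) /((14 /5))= 118735 /311444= 0.38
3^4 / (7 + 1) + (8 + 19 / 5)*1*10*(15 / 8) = 1851 / 8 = 231.38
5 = 5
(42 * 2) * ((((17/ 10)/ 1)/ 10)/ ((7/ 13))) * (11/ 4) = 7293/ 100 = 72.93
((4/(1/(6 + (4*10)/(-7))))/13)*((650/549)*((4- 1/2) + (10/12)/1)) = 5200/11529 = 0.45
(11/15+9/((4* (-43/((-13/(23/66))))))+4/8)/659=47254/9776265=0.00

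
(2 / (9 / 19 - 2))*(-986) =1292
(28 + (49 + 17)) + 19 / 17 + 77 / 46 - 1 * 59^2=-2646451 / 782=-3384.21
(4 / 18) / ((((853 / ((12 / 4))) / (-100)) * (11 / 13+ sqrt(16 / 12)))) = 28600 / 266989 -67600 * sqrt(3) / 800967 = -0.04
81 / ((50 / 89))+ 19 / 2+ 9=4067 / 25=162.68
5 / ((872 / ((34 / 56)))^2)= 1445 / 596141056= 0.00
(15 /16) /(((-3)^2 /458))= 1145 /24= 47.71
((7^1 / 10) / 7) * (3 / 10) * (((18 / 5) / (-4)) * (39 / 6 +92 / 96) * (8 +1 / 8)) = -20943 / 12800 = -1.64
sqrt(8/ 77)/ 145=2 * sqrt(154)/ 11165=0.00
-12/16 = -3/4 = -0.75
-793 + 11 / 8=-6333 / 8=-791.62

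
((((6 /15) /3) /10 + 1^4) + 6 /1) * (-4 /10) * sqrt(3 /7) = -1052 * sqrt(21) /2625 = -1.84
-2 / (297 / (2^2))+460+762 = 362926 / 297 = 1221.97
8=8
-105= -105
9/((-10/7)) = -6.30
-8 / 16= -1 / 2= -0.50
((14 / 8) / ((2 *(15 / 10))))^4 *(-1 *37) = -88837 / 20736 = -4.28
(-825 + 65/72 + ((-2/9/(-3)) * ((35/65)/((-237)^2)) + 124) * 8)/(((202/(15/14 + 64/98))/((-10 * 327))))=-4687.22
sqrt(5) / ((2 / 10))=5 * sqrt(5)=11.18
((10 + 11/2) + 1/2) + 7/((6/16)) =104/3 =34.67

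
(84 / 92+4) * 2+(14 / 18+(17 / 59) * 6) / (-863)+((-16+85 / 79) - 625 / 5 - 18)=-123315551209 / 832645701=-148.10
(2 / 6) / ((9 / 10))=10 / 27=0.37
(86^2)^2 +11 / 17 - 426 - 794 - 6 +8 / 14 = 6509251355 / 119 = 54699591.22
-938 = -938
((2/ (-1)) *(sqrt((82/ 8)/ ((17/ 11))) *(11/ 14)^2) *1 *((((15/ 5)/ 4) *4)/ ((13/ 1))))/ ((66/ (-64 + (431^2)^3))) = -774845140731057 *sqrt(7667)/ 952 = -71267364231114.14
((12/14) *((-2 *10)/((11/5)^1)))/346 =-300/13321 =-0.02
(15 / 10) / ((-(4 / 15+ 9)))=-45 / 278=-0.16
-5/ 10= -1/ 2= -0.50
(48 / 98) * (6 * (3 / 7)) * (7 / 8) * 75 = 4050 / 49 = 82.65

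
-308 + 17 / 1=-291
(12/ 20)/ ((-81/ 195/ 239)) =-3107/ 9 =-345.22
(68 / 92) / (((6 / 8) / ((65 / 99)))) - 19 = -125369 / 6831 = -18.35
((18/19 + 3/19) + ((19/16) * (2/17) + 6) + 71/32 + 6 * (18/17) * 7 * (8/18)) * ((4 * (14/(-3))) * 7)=-14803145/3876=-3819.18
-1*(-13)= 13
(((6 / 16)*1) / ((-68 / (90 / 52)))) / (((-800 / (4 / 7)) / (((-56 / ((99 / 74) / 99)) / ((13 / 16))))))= -999 / 28730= -0.03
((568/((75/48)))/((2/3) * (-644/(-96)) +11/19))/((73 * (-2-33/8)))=-49729536/308963375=-0.16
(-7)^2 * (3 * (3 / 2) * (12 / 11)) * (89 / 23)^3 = 1865347974 / 133837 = 13937.46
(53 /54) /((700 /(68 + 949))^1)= 5989 /4200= 1.43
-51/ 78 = -17/ 26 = -0.65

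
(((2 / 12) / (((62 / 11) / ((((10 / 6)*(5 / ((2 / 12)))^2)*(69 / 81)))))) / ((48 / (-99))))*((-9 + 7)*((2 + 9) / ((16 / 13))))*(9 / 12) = 49746125 / 47616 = 1044.74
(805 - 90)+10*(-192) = -1205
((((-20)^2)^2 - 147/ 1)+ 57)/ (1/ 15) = 2398650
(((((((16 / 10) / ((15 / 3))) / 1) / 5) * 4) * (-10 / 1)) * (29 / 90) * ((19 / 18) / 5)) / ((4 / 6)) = -4408 / 16875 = -0.26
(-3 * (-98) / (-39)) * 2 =-196 / 13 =-15.08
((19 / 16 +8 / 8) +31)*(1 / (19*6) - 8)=-265.21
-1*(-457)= 457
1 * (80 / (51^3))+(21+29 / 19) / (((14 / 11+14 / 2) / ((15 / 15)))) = 624659228 / 229353579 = 2.72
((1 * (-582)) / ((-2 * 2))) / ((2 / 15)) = 4365 / 4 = 1091.25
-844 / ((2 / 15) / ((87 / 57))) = -183570 / 19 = -9661.58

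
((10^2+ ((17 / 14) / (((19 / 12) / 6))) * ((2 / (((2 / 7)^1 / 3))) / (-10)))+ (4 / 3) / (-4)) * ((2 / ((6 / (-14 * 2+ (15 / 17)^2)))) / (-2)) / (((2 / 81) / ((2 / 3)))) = 11025.12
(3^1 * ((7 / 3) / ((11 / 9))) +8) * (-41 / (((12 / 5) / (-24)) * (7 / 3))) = 185730 / 77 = 2412.08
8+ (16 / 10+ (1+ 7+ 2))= 98 / 5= 19.60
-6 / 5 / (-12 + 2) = 3 / 25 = 0.12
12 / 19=0.63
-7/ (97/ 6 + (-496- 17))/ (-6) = -7/ 2981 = -0.00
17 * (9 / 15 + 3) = 306 / 5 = 61.20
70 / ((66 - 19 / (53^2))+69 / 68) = 13370840 / 12799321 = 1.04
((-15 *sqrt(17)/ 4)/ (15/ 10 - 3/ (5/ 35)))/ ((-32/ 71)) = -355 *sqrt(17)/ 832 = -1.76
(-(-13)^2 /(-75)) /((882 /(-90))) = -169 /735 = -0.23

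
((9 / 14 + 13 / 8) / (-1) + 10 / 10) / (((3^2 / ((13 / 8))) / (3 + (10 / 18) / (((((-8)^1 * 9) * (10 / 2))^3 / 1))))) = -232542834277 / 338610585600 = -0.69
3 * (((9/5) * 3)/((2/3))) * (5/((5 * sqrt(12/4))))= 81 * sqrt(3)/10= 14.03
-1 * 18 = -18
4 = 4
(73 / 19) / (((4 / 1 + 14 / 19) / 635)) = 9271 / 18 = 515.06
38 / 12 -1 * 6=-2.83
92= 92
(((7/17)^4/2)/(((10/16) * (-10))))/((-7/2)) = 1372/2088025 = 0.00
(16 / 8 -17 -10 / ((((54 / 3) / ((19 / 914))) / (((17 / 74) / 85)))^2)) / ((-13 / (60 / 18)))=55581736226761 / 14451251418864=3.85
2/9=0.22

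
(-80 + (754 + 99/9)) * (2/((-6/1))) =-685/3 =-228.33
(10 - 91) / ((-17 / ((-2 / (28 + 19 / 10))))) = -1620 / 5083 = -0.32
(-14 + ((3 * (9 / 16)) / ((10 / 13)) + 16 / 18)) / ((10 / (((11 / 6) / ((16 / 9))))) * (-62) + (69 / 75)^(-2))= 91480499 / 5027872800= 0.02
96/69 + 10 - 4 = 170/23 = 7.39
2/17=0.12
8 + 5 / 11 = 93 / 11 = 8.45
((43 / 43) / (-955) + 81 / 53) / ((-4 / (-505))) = 3903751 / 20246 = 192.82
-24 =-24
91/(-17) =-91/17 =-5.35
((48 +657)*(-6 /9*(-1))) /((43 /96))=45120 /43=1049.30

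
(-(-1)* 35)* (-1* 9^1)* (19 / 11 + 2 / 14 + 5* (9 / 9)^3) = -23805 / 11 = -2164.09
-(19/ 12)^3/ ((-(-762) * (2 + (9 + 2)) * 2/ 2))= -6859/ 17117568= -0.00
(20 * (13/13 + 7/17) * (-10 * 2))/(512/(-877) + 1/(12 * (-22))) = 444533760/462553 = 961.04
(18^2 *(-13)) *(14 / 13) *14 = -63504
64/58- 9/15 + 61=8918/145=61.50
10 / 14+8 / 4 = 19 / 7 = 2.71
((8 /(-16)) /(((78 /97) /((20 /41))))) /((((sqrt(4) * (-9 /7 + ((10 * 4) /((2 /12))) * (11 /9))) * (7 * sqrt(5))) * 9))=-97 * sqrt(5) /58840002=-0.00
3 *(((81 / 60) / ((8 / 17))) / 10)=1377 / 1600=0.86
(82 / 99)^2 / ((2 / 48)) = 53792 / 3267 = 16.47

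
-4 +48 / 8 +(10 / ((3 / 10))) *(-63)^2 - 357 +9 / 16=2111129 / 16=131945.56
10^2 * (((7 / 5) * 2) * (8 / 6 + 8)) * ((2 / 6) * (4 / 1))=31360 / 9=3484.44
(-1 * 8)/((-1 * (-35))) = -8/35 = -0.23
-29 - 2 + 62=31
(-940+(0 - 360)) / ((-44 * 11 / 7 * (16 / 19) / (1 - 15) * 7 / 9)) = -389025 / 968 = -401.89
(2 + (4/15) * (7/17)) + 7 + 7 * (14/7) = 5893/255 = 23.11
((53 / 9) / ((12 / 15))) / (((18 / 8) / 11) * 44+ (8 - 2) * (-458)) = -265 / 98604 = -0.00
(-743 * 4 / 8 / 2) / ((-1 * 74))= 743 / 296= 2.51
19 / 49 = 0.39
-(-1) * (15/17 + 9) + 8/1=304/17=17.88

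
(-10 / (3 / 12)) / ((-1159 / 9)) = 360 / 1159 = 0.31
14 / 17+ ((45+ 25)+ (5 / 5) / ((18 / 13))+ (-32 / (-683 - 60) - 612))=-122866805 / 227358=-540.41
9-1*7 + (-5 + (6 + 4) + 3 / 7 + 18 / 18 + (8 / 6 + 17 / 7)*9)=296 / 7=42.29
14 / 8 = 1.75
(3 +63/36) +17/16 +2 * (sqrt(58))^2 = 1949/16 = 121.81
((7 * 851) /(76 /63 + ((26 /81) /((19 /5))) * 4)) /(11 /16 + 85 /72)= 2310291396 /1118771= 2065.03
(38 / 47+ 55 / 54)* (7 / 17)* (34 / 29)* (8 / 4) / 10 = 32459 / 184005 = 0.18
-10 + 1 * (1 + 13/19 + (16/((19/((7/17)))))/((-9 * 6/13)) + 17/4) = -144743/34884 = -4.15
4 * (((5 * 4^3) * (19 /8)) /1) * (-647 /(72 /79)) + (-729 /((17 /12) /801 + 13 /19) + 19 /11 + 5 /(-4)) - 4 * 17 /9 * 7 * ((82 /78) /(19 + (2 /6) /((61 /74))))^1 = -49948107799041181 /23133017908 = -2159169.55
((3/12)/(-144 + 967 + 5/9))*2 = 9/14824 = 0.00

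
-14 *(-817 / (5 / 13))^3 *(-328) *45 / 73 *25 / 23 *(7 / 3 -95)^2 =-425194558318707439808 / 1679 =-253242738724661965.34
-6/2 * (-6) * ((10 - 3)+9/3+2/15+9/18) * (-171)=-163647/5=-32729.40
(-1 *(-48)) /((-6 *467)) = -8 /467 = -0.02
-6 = -6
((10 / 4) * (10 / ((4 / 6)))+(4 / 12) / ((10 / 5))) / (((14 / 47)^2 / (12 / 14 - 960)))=-279321423 / 686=-407174.09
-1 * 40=-40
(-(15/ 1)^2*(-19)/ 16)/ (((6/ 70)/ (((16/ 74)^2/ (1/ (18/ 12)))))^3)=375379200000/ 2565726409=146.31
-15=-15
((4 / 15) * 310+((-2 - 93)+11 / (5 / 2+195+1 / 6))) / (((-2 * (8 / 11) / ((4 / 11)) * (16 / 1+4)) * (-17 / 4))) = -10921 / 302430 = -0.04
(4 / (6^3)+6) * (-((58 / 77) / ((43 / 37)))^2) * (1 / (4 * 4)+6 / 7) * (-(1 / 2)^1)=38540738275 / 33151268304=1.16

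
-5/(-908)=5/908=0.01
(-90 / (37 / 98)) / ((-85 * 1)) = 1764 / 629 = 2.80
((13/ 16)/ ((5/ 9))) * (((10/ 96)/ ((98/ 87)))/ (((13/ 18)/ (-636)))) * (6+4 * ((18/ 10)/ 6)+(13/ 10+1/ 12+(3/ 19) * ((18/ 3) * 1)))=-270531981/ 238336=-1135.09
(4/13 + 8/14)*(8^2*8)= 450.11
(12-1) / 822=11 / 822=0.01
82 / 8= 41 / 4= 10.25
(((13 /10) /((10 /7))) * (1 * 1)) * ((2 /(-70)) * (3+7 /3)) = -52 /375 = -0.14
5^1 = 5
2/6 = 1/3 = 0.33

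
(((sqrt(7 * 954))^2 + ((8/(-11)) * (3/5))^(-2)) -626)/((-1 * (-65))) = 3488977/37440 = 93.19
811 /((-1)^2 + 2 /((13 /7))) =10543 /27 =390.48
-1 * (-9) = 9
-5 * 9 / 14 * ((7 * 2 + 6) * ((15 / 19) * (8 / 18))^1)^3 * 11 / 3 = -1760000000 / 432117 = -4072.97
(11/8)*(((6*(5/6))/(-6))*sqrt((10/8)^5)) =-1375*sqrt(5)/1536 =-2.00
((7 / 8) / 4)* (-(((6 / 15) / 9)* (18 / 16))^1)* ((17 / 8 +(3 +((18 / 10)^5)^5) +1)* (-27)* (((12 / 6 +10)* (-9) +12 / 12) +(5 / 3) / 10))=-75998031.12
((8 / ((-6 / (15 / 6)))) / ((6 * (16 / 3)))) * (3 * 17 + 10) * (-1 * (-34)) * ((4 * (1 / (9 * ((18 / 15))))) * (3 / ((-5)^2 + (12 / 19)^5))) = -9.56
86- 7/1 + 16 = 95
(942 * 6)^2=31945104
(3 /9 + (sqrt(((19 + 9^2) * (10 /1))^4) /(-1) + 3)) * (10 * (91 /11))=-2729990900 /33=-82726996.97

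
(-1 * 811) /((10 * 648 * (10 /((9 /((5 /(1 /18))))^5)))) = -811 /6480000000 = -0.00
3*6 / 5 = 18 / 5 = 3.60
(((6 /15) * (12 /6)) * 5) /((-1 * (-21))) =4 /21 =0.19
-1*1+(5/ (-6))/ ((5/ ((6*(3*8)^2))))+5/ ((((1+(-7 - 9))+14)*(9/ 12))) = -1751/ 3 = -583.67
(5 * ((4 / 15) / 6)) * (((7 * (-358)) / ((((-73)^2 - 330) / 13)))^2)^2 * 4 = 9011304452630200448 / 5620501349820009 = 1603.29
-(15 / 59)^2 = -0.06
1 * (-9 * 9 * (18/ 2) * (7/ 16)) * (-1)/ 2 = 5103/ 32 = 159.47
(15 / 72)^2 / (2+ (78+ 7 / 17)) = 425 / 787392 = 0.00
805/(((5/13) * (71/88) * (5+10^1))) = 184184/1065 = 172.94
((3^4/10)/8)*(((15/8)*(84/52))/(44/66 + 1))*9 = 16.56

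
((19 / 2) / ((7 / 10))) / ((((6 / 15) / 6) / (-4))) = -5700 / 7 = -814.29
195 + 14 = 209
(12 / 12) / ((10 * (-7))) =-1 / 70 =-0.01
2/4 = 1/2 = 0.50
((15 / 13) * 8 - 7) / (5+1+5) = 29 / 143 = 0.20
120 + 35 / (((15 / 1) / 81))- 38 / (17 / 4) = 300.06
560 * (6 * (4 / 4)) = 3360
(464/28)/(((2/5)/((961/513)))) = 278690/3591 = 77.61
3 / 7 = 0.43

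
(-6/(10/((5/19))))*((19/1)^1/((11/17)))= -51/11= -4.64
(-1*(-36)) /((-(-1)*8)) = 9 /2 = 4.50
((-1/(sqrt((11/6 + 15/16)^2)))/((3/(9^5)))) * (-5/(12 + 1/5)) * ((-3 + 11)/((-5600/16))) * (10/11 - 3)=86920128/624701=139.14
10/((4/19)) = 95/2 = 47.50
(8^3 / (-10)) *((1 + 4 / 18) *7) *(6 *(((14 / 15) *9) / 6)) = -275968 / 75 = -3679.57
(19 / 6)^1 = 19 / 6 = 3.17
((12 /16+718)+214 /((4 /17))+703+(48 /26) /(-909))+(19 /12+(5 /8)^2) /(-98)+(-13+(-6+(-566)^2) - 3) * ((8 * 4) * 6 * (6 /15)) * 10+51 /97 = 196521867776743543 /798808192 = 246018843.75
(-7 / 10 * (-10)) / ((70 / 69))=69 / 10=6.90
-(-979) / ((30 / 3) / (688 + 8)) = 340692 / 5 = 68138.40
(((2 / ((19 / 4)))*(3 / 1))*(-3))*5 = -360 / 19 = -18.95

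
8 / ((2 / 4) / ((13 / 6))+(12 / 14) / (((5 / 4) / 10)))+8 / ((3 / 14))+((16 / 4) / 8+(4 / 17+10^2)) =3052597 / 21930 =139.20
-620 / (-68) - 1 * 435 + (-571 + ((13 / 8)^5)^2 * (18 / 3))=-2067568261365 / 9126805504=-226.54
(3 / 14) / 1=3 / 14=0.21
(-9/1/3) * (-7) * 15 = 315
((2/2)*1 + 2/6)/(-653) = -4/1959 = -0.00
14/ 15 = 0.93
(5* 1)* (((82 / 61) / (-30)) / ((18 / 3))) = -41 / 1098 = -0.04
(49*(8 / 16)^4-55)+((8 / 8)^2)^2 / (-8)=-833 / 16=-52.06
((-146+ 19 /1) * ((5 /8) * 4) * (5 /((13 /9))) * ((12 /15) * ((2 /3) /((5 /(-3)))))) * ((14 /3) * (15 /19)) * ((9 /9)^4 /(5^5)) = 64008 /154375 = 0.41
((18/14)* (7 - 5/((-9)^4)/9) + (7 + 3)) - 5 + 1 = 688900/45927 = 15.00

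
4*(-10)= -40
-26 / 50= -13 / 25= -0.52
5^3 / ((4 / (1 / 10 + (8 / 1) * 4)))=8025 / 8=1003.12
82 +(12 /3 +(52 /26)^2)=90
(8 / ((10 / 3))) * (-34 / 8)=-51 / 5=-10.20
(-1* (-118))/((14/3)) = 177/7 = 25.29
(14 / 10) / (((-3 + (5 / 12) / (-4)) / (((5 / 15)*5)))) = -0.75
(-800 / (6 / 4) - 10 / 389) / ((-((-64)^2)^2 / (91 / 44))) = 28320565 / 430738243584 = 0.00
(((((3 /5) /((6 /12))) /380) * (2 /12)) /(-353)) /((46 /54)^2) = -729 /354800300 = -0.00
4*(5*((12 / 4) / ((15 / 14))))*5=280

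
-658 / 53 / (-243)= 658 / 12879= 0.05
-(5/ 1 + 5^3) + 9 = -121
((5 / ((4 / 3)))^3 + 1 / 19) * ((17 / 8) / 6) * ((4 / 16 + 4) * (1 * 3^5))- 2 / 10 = 7512923681 / 389120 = 19307.47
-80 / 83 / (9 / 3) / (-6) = 40 / 747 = 0.05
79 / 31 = 2.55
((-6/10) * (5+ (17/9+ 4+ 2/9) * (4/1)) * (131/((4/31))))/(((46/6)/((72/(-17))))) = 9908.42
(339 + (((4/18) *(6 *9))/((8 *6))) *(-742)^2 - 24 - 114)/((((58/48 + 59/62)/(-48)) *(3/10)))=-16408711680/1607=-10210772.67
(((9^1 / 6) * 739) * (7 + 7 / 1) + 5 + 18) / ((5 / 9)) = 139878 / 5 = 27975.60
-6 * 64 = -384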